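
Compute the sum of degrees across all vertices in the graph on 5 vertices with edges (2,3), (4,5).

Step 1: Count edges incident to each vertex:
  deg(1) = 0 (neighbors: none)
  deg(2) = 1 (neighbors: 3)
  deg(3) = 1 (neighbors: 2)
  deg(4) = 1 (neighbors: 5)
  deg(5) = 1 (neighbors: 4)

Step 2: Sum all degrees:
  0 + 1 + 1 + 1 + 1 = 4

Verification: sum of degrees = 2 * |E| = 2 * 2 = 4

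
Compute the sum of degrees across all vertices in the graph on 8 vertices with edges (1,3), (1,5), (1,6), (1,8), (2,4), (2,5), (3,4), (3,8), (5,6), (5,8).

Step 1: Count edges incident to each vertex:
  deg(1) = 4 (neighbors: 3, 5, 6, 8)
  deg(2) = 2 (neighbors: 4, 5)
  deg(3) = 3 (neighbors: 1, 4, 8)
  deg(4) = 2 (neighbors: 2, 3)
  deg(5) = 4 (neighbors: 1, 2, 6, 8)
  deg(6) = 2 (neighbors: 1, 5)
  deg(7) = 0 (neighbors: none)
  deg(8) = 3 (neighbors: 1, 3, 5)

Step 2: Sum all degrees:
  4 + 2 + 3 + 2 + 4 + 2 + 0 + 3 = 20

Verification: sum of degrees = 2 * |E| = 2 * 10 = 20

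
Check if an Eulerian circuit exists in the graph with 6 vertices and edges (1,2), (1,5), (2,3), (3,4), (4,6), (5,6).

Step 1: Find the degree of each vertex:
  deg(1) = 2
  deg(2) = 2
  deg(3) = 2
  deg(4) = 2
  deg(5) = 2
  deg(6) = 2

Step 2: Count vertices with odd degree:
  All vertices have even degree (0 odd-degree vertices)

Step 3: Apply Euler's theorem:
  - Eulerian circuit exists iff graph is connected and all vertices have even degree
  - Eulerian path exists iff graph is connected and has 0 or 2 odd-degree vertices

Graph is connected with 0 odd-degree vertices.
Both Eulerian circuit and Eulerian path exist.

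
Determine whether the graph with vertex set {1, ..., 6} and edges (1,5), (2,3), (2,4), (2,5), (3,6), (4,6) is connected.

Step 1: Build adjacency list from edges:
  1: 5
  2: 3, 4, 5
  3: 2, 6
  4: 2, 6
  5: 1, 2
  6: 3, 4

Step 2: Run BFS/DFS from vertex 1:
  Visited: {1, 5, 2, 3, 4, 6}
  Reached 6 of 6 vertices

Step 3: All 6 vertices reached from vertex 1, so the graph is connected.
Answer: Yes, the graph is connected.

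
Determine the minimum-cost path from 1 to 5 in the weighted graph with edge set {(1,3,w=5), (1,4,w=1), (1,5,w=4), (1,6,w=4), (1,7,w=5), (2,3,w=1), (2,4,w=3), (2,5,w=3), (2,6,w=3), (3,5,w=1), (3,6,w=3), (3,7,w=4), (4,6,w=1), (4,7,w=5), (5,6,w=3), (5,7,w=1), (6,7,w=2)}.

Step 1: Build adjacency list with weights:
  1: 3(w=5), 4(w=1), 5(w=4), 6(w=4), 7(w=5)
  2: 3(w=1), 4(w=3), 5(w=3), 6(w=3)
  3: 1(w=5), 2(w=1), 5(w=1), 6(w=3), 7(w=4)
  4: 1(w=1), 2(w=3), 6(w=1), 7(w=5)
  5: 1(w=4), 2(w=3), 3(w=1), 6(w=3), 7(w=1)
  6: 1(w=4), 2(w=3), 3(w=3), 4(w=1), 5(w=3), 7(w=2)
  7: 1(w=5), 3(w=4), 4(w=5), 5(w=1), 6(w=2)

Step 2: Apply Dijkstra's algorithm from vertex 1:
  Visit vertex 1 (distance=0)
    Update dist[3] = 5
    Update dist[4] = 1
    Update dist[5] = 4
    Update dist[6] = 4
    Update dist[7] = 5
  Visit vertex 4 (distance=1)
    Update dist[2] = 4
    Update dist[6] = 2
  Visit vertex 6 (distance=2)
    Update dist[7] = 4
  Visit vertex 2 (distance=4)
  Visit vertex 5 (distance=4)

Step 3: Shortest path: 1 -> 5
Total weight: 4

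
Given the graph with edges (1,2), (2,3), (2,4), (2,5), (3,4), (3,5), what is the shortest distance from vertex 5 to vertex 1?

Step 1: Build adjacency list:
  1: 2
  2: 1, 3, 4, 5
  3: 2, 4, 5
  4: 2, 3
  5: 2, 3

Step 2: BFS from vertex 5 to find shortest path to 1:
  vertex 2 reached at distance 1
  vertex 3 reached at distance 1
  vertex 1 reached at distance 2

Step 3: Shortest path: 5 -> 2 -> 1
Path length: 2 edges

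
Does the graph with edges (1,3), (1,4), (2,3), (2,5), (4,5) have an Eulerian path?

Step 1: Find the degree of each vertex:
  deg(1) = 2
  deg(2) = 2
  deg(3) = 2
  deg(4) = 2
  deg(5) = 2

Step 2: Count vertices with odd degree:
  All vertices have even degree (0 odd-degree vertices)

Step 3: Apply Euler's theorem:
  - Eulerian circuit exists iff graph is connected and all vertices have even degree
  - Eulerian path exists iff graph is connected and has 0 or 2 odd-degree vertices

Graph is connected with 0 odd-degree vertices.
Both Eulerian circuit and Eulerian path exist.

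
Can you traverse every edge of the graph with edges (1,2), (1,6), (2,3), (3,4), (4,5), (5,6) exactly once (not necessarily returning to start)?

Step 1: Find the degree of each vertex:
  deg(1) = 2
  deg(2) = 2
  deg(3) = 2
  deg(4) = 2
  deg(5) = 2
  deg(6) = 2

Step 2: Count vertices with odd degree:
  All vertices have even degree (0 odd-degree vertices)

Step 3: Apply Euler's theorem:
  - Eulerian circuit exists iff graph is connected and all vertices have even degree
  - Eulerian path exists iff graph is connected and has 0 or 2 odd-degree vertices

Graph is connected with 0 odd-degree vertices.
Both Eulerian circuit and Eulerian path exist.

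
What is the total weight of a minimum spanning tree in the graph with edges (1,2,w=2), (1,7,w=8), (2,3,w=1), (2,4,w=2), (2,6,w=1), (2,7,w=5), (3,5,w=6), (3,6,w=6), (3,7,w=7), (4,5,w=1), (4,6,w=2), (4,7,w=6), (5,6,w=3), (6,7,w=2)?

Apply Kruskal's algorithm (sort edges by weight, add if no cycle):

Sorted edges by weight:
  (2,3) w=1
  (2,6) w=1
  (4,5) w=1
  (1,2) w=2
  (2,4) w=2
  (4,6) w=2
  (6,7) w=2
  (5,6) w=3
  (2,7) w=5
  (3,5) w=6
  (3,6) w=6
  (4,7) w=6
  (3,7) w=7
  (1,7) w=8

Add edge (2,3) w=1 -- no cycle. Running total: 1
Add edge (2,6) w=1 -- no cycle. Running total: 2
Add edge (4,5) w=1 -- no cycle. Running total: 3
Add edge (1,2) w=2 -- no cycle. Running total: 5
Add edge (2,4) w=2 -- no cycle. Running total: 7
Skip edge (4,6) w=2 -- would create cycle
Add edge (6,7) w=2 -- no cycle. Running total: 9

MST edges: (2,3,w=1), (2,6,w=1), (4,5,w=1), (1,2,w=2), (2,4,w=2), (6,7,w=2)
Total MST weight: 1 + 1 + 1 + 2 + 2 + 2 = 9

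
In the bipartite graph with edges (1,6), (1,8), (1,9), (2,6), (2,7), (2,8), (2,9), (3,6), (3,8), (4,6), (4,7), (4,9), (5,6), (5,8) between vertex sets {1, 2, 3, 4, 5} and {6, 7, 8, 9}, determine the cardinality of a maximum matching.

Step 1: List the neighbors of each left vertex:
  1: 6, 8, 9
  2: 6, 7, 8, 9
  3: 6, 8
  4: 6, 7, 9
  5: 6, 8

Step 2: Greedily match left vertices, then look for augmenting paths:
  Match 1 -- 6
  Match 2 -- 7
  Match 3 -- 8
  Match 4 -- 9
  No augmenting path remains.

Step 3: Verify this is maximum:
  Matching size 4 = min(|L|, |R|) = min(5, 4), which is an upper bound, so this matching is maximum.

Maximum matching: {(1,6), (2,7), (3,8), (4,9)}
Size: 4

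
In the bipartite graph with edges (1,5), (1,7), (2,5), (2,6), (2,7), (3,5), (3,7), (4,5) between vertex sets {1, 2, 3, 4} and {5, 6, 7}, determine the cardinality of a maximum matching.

Step 1: List the neighbors of each left vertex:
  1: 5, 7
  2: 5, 6, 7
  3: 5, 7
  4: 5

Step 2: Greedily match left vertices, then look for augmenting paths:
  Match 1 -- 5
  Match 2 -- 6
  Match 3 -- 7
  No augmenting path remains.

Step 3: Verify this is maximum:
  Matching size 3 = min(|L|, |R|) = min(4, 3), which is an upper bound, so this matching is maximum.

Maximum matching: {(1,5), (2,6), (3,7)}
Size: 3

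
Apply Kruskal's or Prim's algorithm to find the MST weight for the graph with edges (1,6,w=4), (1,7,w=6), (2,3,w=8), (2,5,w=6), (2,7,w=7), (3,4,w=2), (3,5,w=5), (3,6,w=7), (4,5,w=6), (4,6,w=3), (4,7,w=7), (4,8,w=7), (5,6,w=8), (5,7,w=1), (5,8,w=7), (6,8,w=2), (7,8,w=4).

Apply Kruskal's algorithm (sort edges by weight, add if no cycle):

Sorted edges by weight:
  (5,7) w=1
  (3,4) w=2
  (6,8) w=2
  (4,6) w=3
  (1,6) w=4
  (7,8) w=4
  (3,5) w=5
  (1,7) w=6
  (2,5) w=6
  (4,5) w=6
  (2,7) w=7
  (3,6) w=7
  (4,7) w=7
  (4,8) w=7
  (5,8) w=7
  (2,3) w=8
  (5,6) w=8

Add edge (5,7) w=1 -- no cycle. Running total: 1
Add edge (3,4) w=2 -- no cycle. Running total: 3
Add edge (6,8) w=2 -- no cycle. Running total: 5
Add edge (4,6) w=3 -- no cycle. Running total: 8
Add edge (1,6) w=4 -- no cycle. Running total: 12
Add edge (7,8) w=4 -- no cycle. Running total: 16
Skip edge (3,5) w=5 -- would create cycle
Skip edge (1,7) w=6 -- would create cycle
Add edge (2,5) w=6 -- no cycle. Running total: 22

MST edges: (5,7,w=1), (3,4,w=2), (6,8,w=2), (4,6,w=3), (1,6,w=4), (7,8,w=4), (2,5,w=6)
Total MST weight: 1 + 2 + 2 + 3 + 4 + 4 + 6 = 22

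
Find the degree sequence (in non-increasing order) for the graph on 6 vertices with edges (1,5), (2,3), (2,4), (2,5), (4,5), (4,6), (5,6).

Step 1: Count edges incident to each vertex:
  deg(1) = 1 (neighbors: 5)
  deg(2) = 3 (neighbors: 3, 4, 5)
  deg(3) = 1 (neighbors: 2)
  deg(4) = 3 (neighbors: 2, 5, 6)
  deg(5) = 4 (neighbors: 1, 2, 4, 6)
  deg(6) = 2 (neighbors: 4, 5)

Step 2: Sort degrees in non-increasing order:
  Degrees: [1, 3, 1, 3, 4, 2] -> sorted: [4, 3, 3, 2, 1, 1]

Degree sequence: [4, 3, 3, 2, 1, 1]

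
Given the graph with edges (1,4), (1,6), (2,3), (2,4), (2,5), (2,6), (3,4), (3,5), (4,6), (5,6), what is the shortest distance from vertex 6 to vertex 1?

Step 1: Build adjacency list:
  1: 4, 6
  2: 3, 4, 5, 6
  3: 2, 4, 5
  4: 1, 2, 3, 6
  5: 2, 3, 6
  6: 1, 2, 4, 5

Step 2: BFS from vertex 6 to find shortest path to 1:
  vertex 1 reached at distance 1

Step 3: Shortest path: 6 -> 1
Path length: 1 edge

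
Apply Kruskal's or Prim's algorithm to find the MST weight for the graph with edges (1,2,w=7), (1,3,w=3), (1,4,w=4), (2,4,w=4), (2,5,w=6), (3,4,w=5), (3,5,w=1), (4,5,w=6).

Apply Kruskal's algorithm (sort edges by weight, add if no cycle):

Sorted edges by weight:
  (3,5) w=1
  (1,3) w=3
  (1,4) w=4
  (2,4) w=4
  (3,4) w=5
  (2,5) w=6
  (4,5) w=6
  (1,2) w=7

Add edge (3,5) w=1 -- no cycle. Running total: 1
Add edge (1,3) w=3 -- no cycle. Running total: 4
Add edge (1,4) w=4 -- no cycle. Running total: 8
Add edge (2,4) w=4 -- no cycle. Running total: 12

MST edges: (3,5,w=1), (1,3,w=3), (1,4,w=4), (2,4,w=4)
Total MST weight: 1 + 3 + 4 + 4 = 12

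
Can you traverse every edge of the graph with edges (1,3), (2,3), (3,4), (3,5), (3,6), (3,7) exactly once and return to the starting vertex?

Step 1: Find the degree of each vertex:
  deg(1) = 1
  deg(2) = 1
  deg(3) = 6
  deg(4) = 1
  deg(5) = 1
  deg(6) = 1
  deg(7) = 1

Step 2: Count vertices with odd degree:
  Odd-degree vertices: 1, 2, 4, 5, 6, 7 (6 total)

Step 3: Apply Euler's theorem:
  - Eulerian circuit exists iff graph is connected and all vertices have even degree
  - Eulerian path exists iff graph is connected and has 0 or 2 odd-degree vertices

Graph has 6 odd-degree vertices (need 0 or 2).
Neither Eulerian path nor Eulerian circuit exists.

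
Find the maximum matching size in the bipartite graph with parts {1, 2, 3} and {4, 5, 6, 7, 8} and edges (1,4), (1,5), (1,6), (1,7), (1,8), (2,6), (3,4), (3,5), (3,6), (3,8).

Step 1: List the neighbors of each left vertex:
  1: 4, 5, 6, 7, 8
  2: 6
  3: 4, 5, 6, 8

Step 2: Greedily match left vertices, then look for augmenting paths:
  Match 1 -- 4
  Match 2 -- 6
  Match 3 -- 5
  No augmenting path remains.

Step 3: Verify this is maximum:
  Matching size 3 = min(|L|, |R|) = min(3, 5), which is an upper bound, so this matching is maximum.

Maximum matching: {(1,4), (2,6), (3,5)}
Size: 3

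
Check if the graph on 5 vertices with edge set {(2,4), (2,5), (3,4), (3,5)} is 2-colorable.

Step 1: Attempt 2-coloring using BFS:
  Start at vertex 1, assign color 0
  Start new component at vertex 2, assign color 0
  Color vertex 4 with color 1 (neighbor of 2)
  Color vertex 5 with color 1 (neighbor of 2)
  Color vertex 3 with color 0 (neighbor of 4)

Step 2: 2-coloring succeeded. No conflicts found.
  Set A (color 0): {1, 2, 3}
  Set B (color 1): {4, 5}

The graph is bipartite with partition {1, 2, 3}, {4, 5}.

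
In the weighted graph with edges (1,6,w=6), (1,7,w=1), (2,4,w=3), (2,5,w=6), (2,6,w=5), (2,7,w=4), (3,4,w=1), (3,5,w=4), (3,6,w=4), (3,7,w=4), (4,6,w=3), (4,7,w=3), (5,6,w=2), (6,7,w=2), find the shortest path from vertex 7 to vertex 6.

Step 1: Build adjacency list with weights:
  1: 6(w=6), 7(w=1)
  2: 4(w=3), 5(w=6), 6(w=5), 7(w=4)
  3: 4(w=1), 5(w=4), 6(w=4), 7(w=4)
  4: 2(w=3), 3(w=1), 6(w=3), 7(w=3)
  5: 2(w=6), 3(w=4), 6(w=2)
  6: 1(w=6), 2(w=5), 3(w=4), 4(w=3), 5(w=2), 7(w=2)
  7: 1(w=1), 2(w=4), 3(w=4), 4(w=3), 6(w=2)

Step 2: Apply Dijkstra's algorithm from vertex 7:
  Visit vertex 7 (distance=0)
    Update dist[1] = 1
    Update dist[2] = 4
    Update dist[3] = 4
    Update dist[4] = 3
    Update dist[6] = 2
  Visit vertex 1 (distance=1)
  Visit vertex 6 (distance=2)
    Update dist[5] = 4

Step 3: Shortest path: 7 -> 6
Total weight: 2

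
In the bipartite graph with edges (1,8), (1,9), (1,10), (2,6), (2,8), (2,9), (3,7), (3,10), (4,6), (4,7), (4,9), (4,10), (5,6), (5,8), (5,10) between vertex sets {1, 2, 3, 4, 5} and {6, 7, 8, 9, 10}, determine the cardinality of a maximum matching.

Step 1: List the neighbors of each left vertex:
  1: 8, 9, 10
  2: 6, 8, 9
  3: 7, 10
  4: 6, 7, 9, 10
  5: 6, 8, 10

Step 2: Greedily match left vertices, then look for augmenting paths:
  Match 1 -- 8
  Match 2 -- 6
  Match 3 -- 7
  Match 4 -- 9
  Match 5 -- 10
  No augmenting path remains.

Step 3: Verify this is maximum:
  Matching size 5 = min(|L|, |R|) = min(5, 5), which is an upper bound, so this matching is maximum.

Maximum matching: {(1,8), (2,6), (3,7), (4,9), (5,10)}
Size: 5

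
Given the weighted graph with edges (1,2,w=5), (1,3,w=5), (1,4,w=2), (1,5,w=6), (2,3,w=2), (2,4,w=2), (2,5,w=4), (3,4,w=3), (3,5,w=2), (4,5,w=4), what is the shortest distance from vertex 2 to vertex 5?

Step 1: Build adjacency list with weights:
  1: 2(w=5), 3(w=5), 4(w=2), 5(w=6)
  2: 1(w=5), 3(w=2), 4(w=2), 5(w=4)
  3: 1(w=5), 2(w=2), 4(w=3), 5(w=2)
  4: 1(w=2), 2(w=2), 3(w=3), 5(w=4)
  5: 1(w=6), 2(w=4), 3(w=2), 4(w=4)

Step 2: Apply Dijkstra's algorithm from vertex 2:
  Visit vertex 2 (distance=0)
    Update dist[1] = 5
    Update dist[3] = 2
    Update dist[4] = 2
    Update dist[5] = 4
  Visit vertex 3 (distance=2)
  Visit vertex 4 (distance=2)
    Update dist[1] = 4
  Visit vertex 1 (distance=4)
  Visit vertex 5 (distance=4)

Step 3: Shortest path: 2 -> 5
Total weight: 4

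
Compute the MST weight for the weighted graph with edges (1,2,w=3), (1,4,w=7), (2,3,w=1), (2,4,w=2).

Apply Kruskal's algorithm (sort edges by weight, add if no cycle):

Sorted edges by weight:
  (2,3) w=1
  (2,4) w=2
  (1,2) w=3
  (1,4) w=7

Add edge (2,3) w=1 -- no cycle. Running total: 1
Add edge (2,4) w=2 -- no cycle. Running total: 3
Add edge (1,2) w=3 -- no cycle. Running total: 6

MST edges: (2,3,w=1), (2,4,w=2), (1,2,w=3)
Total MST weight: 1 + 2 + 3 = 6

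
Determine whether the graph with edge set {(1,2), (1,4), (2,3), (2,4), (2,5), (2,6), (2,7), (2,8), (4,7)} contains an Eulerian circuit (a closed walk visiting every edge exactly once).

Step 1: Find the degree of each vertex:
  deg(1) = 2
  deg(2) = 7
  deg(3) = 1
  deg(4) = 3
  deg(5) = 1
  deg(6) = 1
  deg(7) = 2
  deg(8) = 1

Step 2: Count vertices with odd degree:
  Odd-degree vertices: 2, 3, 4, 5, 6, 8 (6 total)

Step 3: Apply Euler's theorem:
  - Eulerian circuit exists iff graph is connected and all vertices have even degree
  - Eulerian path exists iff graph is connected and has 0 or 2 odd-degree vertices

Graph has 6 odd-degree vertices (need 0 or 2).
Neither Eulerian path nor Eulerian circuit exists.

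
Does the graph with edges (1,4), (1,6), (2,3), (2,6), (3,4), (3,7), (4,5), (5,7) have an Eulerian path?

Step 1: Find the degree of each vertex:
  deg(1) = 2
  deg(2) = 2
  deg(3) = 3
  deg(4) = 3
  deg(5) = 2
  deg(6) = 2
  deg(7) = 2

Step 2: Count vertices with odd degree:
  Odd-degree vertices: 3, 4 (2 total)

Step 3: Apply Euler's theorem:
  - Eulerian circuit exists iff graph is connected and all vertices have even degree
  - Eulerian path exists iff graph is connected and has 0 or 2 odd-degree vertices

Graph is connected with exactly 2 odd-degree vertices (3, 4).
Eulerian path exists (starting and ending at the odd-degree vertices), but no Eulerian circuit.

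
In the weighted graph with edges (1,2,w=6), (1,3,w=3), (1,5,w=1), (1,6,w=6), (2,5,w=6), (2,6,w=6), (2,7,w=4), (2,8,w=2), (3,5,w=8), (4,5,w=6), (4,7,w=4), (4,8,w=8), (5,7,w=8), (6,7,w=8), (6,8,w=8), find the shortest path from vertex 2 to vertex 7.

Step 1: Build adjacency list with weights:
  1: 2(w=6), 3(w=3), 5(w=1), 6(w=6)
  2: 1(w=6), 5(w=6), 6(w=6), 7(w=4), 8(w=2)
  3: 1(w=3), 5(w=8)
  4: 5(w=6), 7(w=4), 8(w=8)
  5: 1(w=1), 2(w=6), 3(w=8), 4(w=6), 7(w=8)
  6: 1(w=6), 2(w=6), 7(w=8), 8(w=8)
  7: 2(w=4), 4(w=4), 5(w=8), 6(w=8)
  8: 2(w=2), 4(w=8), 6(w=8)

Step 2: Apply Dijkstra's algorithm from vertex 2:
  Visit vertex 2 (distance=0)
    Update dist[1] = 6
    Update dist[5] = 6
    Update dist[6] = 6
    Update dist[7] = 4
    Update dist[8] = 2
  Visit vertex 8 (distance=2)
    Update dist[4] = 10
  Visit vertex 7 (distance=4)
    Update dist[4] = 8

Step 3: Shortest path: 2 -> 7
Total weight: 4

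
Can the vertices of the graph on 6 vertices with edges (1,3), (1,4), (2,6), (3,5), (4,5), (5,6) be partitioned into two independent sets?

Step 1: Attempt 2-coloring using BFS:
  Start at vertex 1, assign color 0
  Color vertex 3 with color 1 (neighbor of 1)
  Color vertex 4 with color 1 (neighbor of 1)
  Color vertex 5 with color 0 (neighbor of 3)
  Color vertex 6 with color 1 (neighbor of 5)
  Color vertex 2 with color 0 (neighbor of 6)

Step 2: 2-coloring succeeded. No conflicts found.
  Set A (color 0): {1, 2, 5}
  Set B (color 1): {3, 4, 6}

The graph is bipartite with partition {1, 2, 5}, {3, 4, 6}.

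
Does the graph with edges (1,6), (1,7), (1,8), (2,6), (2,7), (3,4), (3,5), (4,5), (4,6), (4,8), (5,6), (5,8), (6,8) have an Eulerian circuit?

Step 1: Find the degree of each vertex:
  deg(1) = 3
  deg(2) = 2
  deg(3) = 2
  deg(4) = 4
  deg(5) = 4
  deg(6) = 5
  deg(7) = 2
  deg(8) = 4

Step 2: Count vertices with odd degree:
  Odd-degree vertices: 1, 6 (2 total)

Step 3: Apply Euler's theorem:
  - Eulerian circuit exists iff graph is connected and all vertices have even degree
  - Eulerian path exists iff graph is connected and has 0 or 2 odd-degree vertices

Graph is connected with exactly 2 odd-degree vertices (1, 6).
Eulerian path exists (starting and ending at the odd-degree vertices), but no Eulerian circuit.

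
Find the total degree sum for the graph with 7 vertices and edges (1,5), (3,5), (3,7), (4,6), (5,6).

Step 1: Count edges incident to each vertex:
  deg(1) = 1 (neighbors: 5)
  deg(2) = 0 (neighbors: none)
  deg(3) = 2 (neighbors: 5, 7)
  deg(4) = 1 (neighbors: 6)
  deg(5) = 3 (neighbors: 1, 3, 6)
  deg(6) = 2 (neighbors: 4, 5)
  deg(7) = 1 (neighbors: 3)

Step 2: Sum all degrees:
  1 + 0 + 2 + 1 + 3 + 2 + 1 = 10

Verification: sum of degrees = 2 * |E| = 2 * 5 = 10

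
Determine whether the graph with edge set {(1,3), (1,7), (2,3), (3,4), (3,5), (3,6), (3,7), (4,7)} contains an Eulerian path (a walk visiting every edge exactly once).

Step 1: Find the degree of each vertex:
  deg(1) = 2
  deg(2) = 1
  deg(3) = 6
  deg(4) = 2
  deg(5) = 1
  deg(6) = 1
  deg(7) = 3

Step 2: Count vertices with odd degree:
  Odd-degree vertices: 2, 5, 6, 7 (4 total)

Step 3: Apply Euler's theorem:
  - Eulerian circuit exists iff graph is connected and all vertices have even degree
  - Eulerian path exists iff graph is connected and has 0 or 2 odd-degree vertices

Graph has 4 odd-degree vertices (need 0 or 2).
Neither Eulerian path nor Eulerian circuit exists.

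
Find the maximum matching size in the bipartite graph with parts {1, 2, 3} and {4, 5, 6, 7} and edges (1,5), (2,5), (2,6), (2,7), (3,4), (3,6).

Step 1: List the neighbors of each left vertex:
  1: 5
  2: 5, 6, 7
  3: 4, 6

Step 2: Greedily match left vertices, then look for augmenting paths:
  Match 1 -- 5
  Match 2 -- 6
  Match 3 -- 4
  No augmenting path remains.

Step 3: Verify this is maximum:
  Matching size 3 = min(|L|, |R|) = min(3, 4), which is an upper bound, so this matching is maximum.

Maximum matching: {(1,5), (2,6), (3,4)}
Size: 3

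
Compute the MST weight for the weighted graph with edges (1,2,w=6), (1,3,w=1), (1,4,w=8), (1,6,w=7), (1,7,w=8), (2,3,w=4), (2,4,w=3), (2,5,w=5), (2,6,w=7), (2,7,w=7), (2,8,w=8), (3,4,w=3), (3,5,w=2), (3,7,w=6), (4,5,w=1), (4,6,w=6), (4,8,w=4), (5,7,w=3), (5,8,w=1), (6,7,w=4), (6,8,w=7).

Apply Kruskal's algorithm (sort edges by weight, add if no cycle):

Sorted edges by weight:
  (1,3) w=1
  (4,5) w=1
  (5,8) w=1
  (3,5) w=2
  (2,4) w=3
  (3,4) w=3
  (5,7) w=3
  (2,3) w=4
  (4,8) w=4
  (6,7) w=4
  (2,5) w=5
  (1,2) w=6
  (3,7) w=6
  (4,6) w=6
  (1,6) w=7
  (2,6) w=7
  (2,7) w=7
  (6,8) w=7
  (1,4) w=8
  (1,7) w=8
  (2,8) w=8

Add edge (1,3) w=1 -- no cycle. Running total: 1
Add edge (4,5) w=1 -- no cycle. Running total: 2
Add edge (5,8) w=1 -- no cycle. Running total: 3
Add edge (3,5) w=2 -- no cycle. Running total: 5
Add edge (2,4) w=3 -- no cycle. Running total: 8
Skip edge (3,4) w=3 -- would create cycle
Add edge (5,7) w=3 -- no cycle. Running total: 11
Skip edge (2,3) w=4 -- would create cycle
Skip edge (4,8) w=4 -- would create cycle
Add edge (6,7) w=4 -- no cycle. Running total: 15

MST edges: (1,3,w=1), (4,5,w=1), (5,8,w=1), (3,5,w=2), (2,4,w=3), (5,7,w=3), (6,7,w=4)
Total MST weight: 1 + 1 + 1 + 2 + 3 + 3 + 4 = 15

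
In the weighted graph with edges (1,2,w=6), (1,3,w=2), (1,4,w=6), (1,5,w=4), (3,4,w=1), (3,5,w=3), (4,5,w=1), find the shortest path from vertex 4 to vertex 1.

Step 1: Build adjacency list with weights:
  1: 2(w=6), 3(w=2), 4(w=6), 5(w=4)
  2: 1(w=6)
  3: 1(w=2), 4(w=1), 5(w=3)
  4: 1(w=6), 3(w=1), 5(w=1)
  5: 1(w=4), 3(w=3), 4(w=1)

Step 2: Apply Dijkstra's algorithm from vertex 4:
  Visit vertex 4 (distance=0)
    Update dist[1] = 6
    Update dist[3] = 1
    Update dist[5] = 1
  Visit vertex 3 (distance=1)
    Update dist[1] = 3
  Visit vertex 5 (distance=1)
  Visit vertex 1 (distance=3)
    Update dist[2] = 9

Step 3: Shortest path: 4 -> 3 -> 1
Total weight: 1 + 2 = 3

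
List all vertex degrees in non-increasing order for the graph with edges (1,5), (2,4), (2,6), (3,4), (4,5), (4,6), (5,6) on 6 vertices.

Step 1: Count edges incident to each vertex:
  deg(1) = 1 (neighbors: 5)
  deg(2) = 2 (neighbors: 4, 6)
  deg(3) = 1 (neighbors: 4)
  deg(4) = 4 (neighbors: 2, 3, 5, 6)
  deg(5) = 3 (neighbors: 1, 4, 6)
  deg(6) = 3 (neighbors: 2, 4, 5)

Step 2: Sort degrees in non-increasing order:
  Degrees: [1, 2, 1, 4, 3, 3] -> sorted: [4, 3, 3, 2, 1, 1]

Degree sequence: [4, 3, 3, 2, 1, 1]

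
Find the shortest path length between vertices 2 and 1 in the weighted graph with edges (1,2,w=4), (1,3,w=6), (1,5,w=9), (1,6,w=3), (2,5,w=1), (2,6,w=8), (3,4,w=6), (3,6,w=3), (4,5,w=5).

Step 1: Build adjacency list with weights:
  1: 2(w=4), 3(w=6), 5(w=9), 6(w=3)
  2: 1(w=4), 5(w=1), 6(w=8)
  3: 1(w=6), 4(w=6), 6(w=3)
  4: 3(w=6), 5(w=5)
  5: 1(w=9), 2(w=1), 4(w=5)
  6: 1(w=3), 2(w=8), 3(w=3)

Step 2: Apply Dijkstra's algorithm from vertex 2:
  Visit vertex 2 (distance=0)
    Update dist[1] = 4
    Update dist[5] = 1
    Update dist[6] = 8
  Visit vertex 5 (distance=1)
    Update dist[4] = 6
  Visit vertex 1 (distance=4)
    Update dist[3] = 10
    Update dist[6] = 7

Step 3: Shortest path: 2 -> 1
Total weight: 4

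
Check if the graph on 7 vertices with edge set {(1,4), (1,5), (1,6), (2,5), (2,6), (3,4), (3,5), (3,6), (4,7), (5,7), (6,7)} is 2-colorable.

Step 1: Attempt 2-coloring using BFS:
  Start at vertex 1, assign color 0
  Color vertex 4 with color 1 (neighbor of 1)
  Color vertex 5 with color 1 (neighbor of 1)
  Color vertex 6 with color 1 (neighbor of 1)
  Color vertex 3 with color 0 (neighbor of 4)
  Color vertex 7 with color 0 (neighbor of 4)
  Color vertex 2 with color 0 (neighbor of 5)

Step 2: 2-coloring succeeded. No conflicts found.
  Set A (color 0): {1, 2, 3, 7}
  Set B (color 1): {4, 5, 6}

The graph is bipartite with partition {1, 2, 3, 7}, {4, 5, 6}.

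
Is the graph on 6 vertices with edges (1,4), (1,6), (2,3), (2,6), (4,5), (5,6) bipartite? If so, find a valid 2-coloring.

Step 1: Attempt 2-coloring using BFS:
  Start at vertex 1, assign color 0
  Color vertex 4 with color 1 (neighbor of 1)
  Color vertex 6 with color 1 (neighbor of 1)
  Color vertex 5 with color 0 (neighbor of 4)
  Color vertex 2 with color 0 (neighbor of 6)
  Color vertex 3 with color 1 (neighbor of 2)

Step 2: 2-coloring succeeded. No conflicts found.
  Set A (color 0): {1, 2, 5}
  Set B (color 1): {3, 4, 6}

The graph is bipartite with partition {1, 2, 5}, {3, 4, 6}.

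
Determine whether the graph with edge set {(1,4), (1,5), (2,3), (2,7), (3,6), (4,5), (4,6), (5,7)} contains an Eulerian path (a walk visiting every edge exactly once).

Step 1: Find the degree of each vertex:
  deg(1) = 2
  deg(2) = 2
  deg(3) = 2
  deg(4) = 3
  deg(5) = 3
  deg(6) = 2
  deg(7) = 2

Step 2: Count vertices with odd degree:
  Odd-degree vertices: 4, 5 (2 total)

Step 3: Apply Euler's theorem:
  - Eulerian circuit exists iff graph is connected and all vertices have even degree
  - Eulerian path exists iff graph is connected and has 0 or 2 odd-degree vertices

Graph is connected with exactly 2 odd-degree vertices (4, 5).
Eulerian path exists (starting and ending at the odd-degree vertices), but no Eulerian circuit.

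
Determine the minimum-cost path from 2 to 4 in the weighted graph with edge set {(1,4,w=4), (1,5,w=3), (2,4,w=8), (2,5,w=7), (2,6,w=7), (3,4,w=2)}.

Step 1: Build adjacency list with weights:
  1: 4(w=4), 5(w=3)
  2: 4(w=8), 5(w=7), 6(w=7)
  3: 4(w=2)
  4: 1(w=4), 2(w=8), 3(w=2)
  5: 1(w=3), 2(w=7)
  6: 2(w=7)

Step 2: Apply Dijkstra's algorithm from vertex 2:
  Visit vertex 2 (distance=0)
    Update dist[4] = 8
    Update dist[5] = 7
    Update dist[6] = 7
  Visit vertex 5 (distance=7)
    Update dist[1] = 10
  Visit vertex 6 (distance=7)
  Visit vertex 4 (distance=8)
    Update dist[3] = 10

Step 3: Shortest path: 2 -> 4
Total weight: 8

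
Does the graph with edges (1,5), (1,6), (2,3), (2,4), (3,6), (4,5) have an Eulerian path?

Step 1: Find the degree of each vertex:
  deg(1) = 2
  deg(2) = 2
  deg(3) = 2
  deg(4) = 2
  deg(5) = 2
  deg(6) = 2

Step 2: Count vertices with odd degree:
  All vertices have even degree (0 odd-degree vertices)

Step 3: Apply Euler's theorem:
  - Eulerian circuit exists iff graph is connected and all vertices have even degree
  - Eulerian path exists iff graph is connected and has 0 or 2 odd-degree vertices

Graph is connected with 0 odd-degree vertices.
Both Eulerian circuit and Eulerian path exist.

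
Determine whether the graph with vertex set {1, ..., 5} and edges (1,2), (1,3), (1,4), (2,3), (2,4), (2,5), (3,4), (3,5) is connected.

Step 1: Build adjacency list from edges:
  1: 2, 3, 4
  2: 1, 3, 4, 5
  3: 1, 2, 4, 5
  4: 1, 2, 3
  5: 2, 3

Step 2: Run BFS/DFS from vertex 1:
  Visited: {1, 2, 3, 4, 5}
  Reached 5 of 5 vertices

Step 3: All 5 vertices reached from vertex 1, so the graph is connected.
Answer: Yes, the graph is connected.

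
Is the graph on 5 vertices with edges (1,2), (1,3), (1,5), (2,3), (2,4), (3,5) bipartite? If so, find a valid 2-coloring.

Step 1: Attempt 2-coloring using BFS:
  Start at vertex 1, assign color 0
  Color vertex 2 with color 1 (neighbor of 1)
  Color vertex 3 with color 1 (neighbor of 1)
  Color vertex 5 with color 1 (neighbor of 1)

Step 2: Conflict found! Vertices 2 and 3 are adjacent but have the same color.
This means the graph contains an odd cycle.

The graph is NOT bipartite.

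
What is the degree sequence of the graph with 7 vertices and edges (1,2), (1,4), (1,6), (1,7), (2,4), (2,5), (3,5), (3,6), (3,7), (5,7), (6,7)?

Step 1: Count edges incident to each vertex:
  deg(1) = 4 (neighbors: 2, 4, 6, 7)
  deg(2) = 3 (neighbors: 1, 4, 5)
  deg(3) = 3 (neighbors: 5, 6, 7)
  deg(4) = 2 (neighbors: 1, 2)
  deg(5) = 3 (neighbors: 2, 3, 7)
  deg(6) = 3 (neighbors: 1, 3, 7)
  deg(7) = 4 (neighbors: 1, 3, 5, 6)

Step 2: Sort degrees in non-increasing order:
  Degrees: [4, 3, 3, 2, 3, 3, 4] -> sorted: [4, 4, 3, 3, 3, 3, 2]

Degree sequence: [4, 4, 3, 3, 3, 3, 2]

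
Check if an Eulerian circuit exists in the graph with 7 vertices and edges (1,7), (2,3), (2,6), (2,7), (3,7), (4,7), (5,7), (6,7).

Step 1: Find the degree of each vertex:
  deg(1) = 1
  deg(2) = 3
  deg(3) = 2
  deg(4) = 1
  deg(5) = 1
  deg(6) = 2
  deg(7) = 6

Step 2: Count vertices with odd degree:
  Odd-degree vertices: 1, 2, 4, 5 (4 total)

Step 3: Apply Euler's theorem:
  - Eulerian circuit exists iff graph is connected and all vertices have even degree
  - Eulerian path exists iff graph is connected and has 0 or 2 odd-degree vertices

Graph has 4 odd-degree vertices (need 0 or 2).
Neither Eulerian path nor Eulerian circuit exists.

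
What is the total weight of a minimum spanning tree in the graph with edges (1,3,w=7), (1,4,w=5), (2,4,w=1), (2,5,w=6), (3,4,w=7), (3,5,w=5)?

Apply Kruskal's algorithm (sort edges by weight, add if no cycle):

Sorted edges by weight:
  (2,4) w=1
  (1,4) w=5
  (3,5) w=5
  (2,5) w=6
  (1,3) w=7
  (3,4) w=7

Add edge (2,4) w=1 -- no cycle. Running total: 1
Add edge (1,4) w=5 -- no cycle. Running total: 6
Add edge (3,5) w=5 -- no cycle. Running total: 11
Add edge (2,5) w=6 -- no cycle. Running total: 17

MST edges: (2,4,w=1), (1,4,w=5), (3,5,w=5), (2,5,w=6)
Total MST weight: 1 + 5 + 5 + 6 = 17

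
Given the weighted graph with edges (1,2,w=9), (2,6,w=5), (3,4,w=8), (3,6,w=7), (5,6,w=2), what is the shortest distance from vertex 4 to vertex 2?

Step 1: Build adjacency list with weights:
  1: 2(w=9)
  2: 1(w=9), 6(w=5)
  3: 4(w=8), 6(w=7)
  4: 3(w=8)
  5: 6(w=2)
  6: 2(w=5), 3(w=7), 5(w=2)

Step 2: Apply Dijkstra's algorithm from vertex 4:
  Visit vertex 4 (distance=0)
    Update dist[3] = 8
  Visit vertex 3 (distance=8)
    Update dist[6] = 15
  Visit vertex 6 (distance=15)
    Update dist[2] = 20
    Update dist[5] = 17
  Visit vertex 5 (distance=17)
  Visit vertex 2 (distance=20)
    Update dist[1] = 29

Step 3: Shortest path: 4 -> 3 -> 6 -> 2
Total weight: 8 + 7 + 5 = 20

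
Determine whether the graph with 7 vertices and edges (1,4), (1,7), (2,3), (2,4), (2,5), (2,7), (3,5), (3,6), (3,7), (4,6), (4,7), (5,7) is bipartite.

Step 1: Attempt 2-coloring using BFS:
  Start at vertex 1, assign color 0
  Color vertex 4 with color 1 (neighbor of 1)
  Color vertex 7 with color 1 (neighbor of 1)
  Color vertex 2 with color 0 (neighbor of 4)
  Color vertex 6 with color 0 (neighbor of 4)

Step 2: Conflict found! Vertices 4 and 7 are adjacent but have the same color.
This means the graph contains an odd cycle.

The graph is NOT bipartite.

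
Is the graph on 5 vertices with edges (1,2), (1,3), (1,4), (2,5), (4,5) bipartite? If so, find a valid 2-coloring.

Step 1: Attempt 2-coloring using BFS:
  Start at vertex 1, assign color 0
  Color vertex 2 with color 1 (neighbor of 1)
  Color vertex 3 with color 1 (neighbor of 1)
  Color vertex 4 with color 1 (neighbor of 1)
  Color vertex 5 with color 0 (neighbor of 2)

Step 2: 2-coloring succeeded. No conflicts found.
  Set A (color 0): {1, 5}
  Set B (color 1): {2, 3, 4}

The graph is bipartite with partition {1, 5}, {2, 3, 4}.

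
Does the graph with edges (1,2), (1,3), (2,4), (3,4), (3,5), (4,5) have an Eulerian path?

Step 1: Find the degree of each vertex:
  deg(1) = 2
  deg(2) = 2
  deg(3) = 3
  deg(4) = 3
  deg(5) = 2

Step 2: Count vertices with odd degree:
  Odd-degree vertices: 3, 4 (2 total)

Step 3: Apply Euler's theorem:
  - Eulerian circuit exists iff graph is connected and all vertices have even degree
  - Eulerian path exists iff graph is connected and has 0 or 2 odd-degree vertices

Graph is connected with exactly 2 odd-degree vertices (3, 4).
Eulerian path exists (starting and ending at the odd-degree vertices), but no Eulerian circuit.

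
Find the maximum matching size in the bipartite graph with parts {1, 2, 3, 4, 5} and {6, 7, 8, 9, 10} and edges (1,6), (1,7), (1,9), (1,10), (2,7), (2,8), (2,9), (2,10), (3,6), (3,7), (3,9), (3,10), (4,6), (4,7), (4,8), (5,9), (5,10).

Step 1: List the neighbors of each left vertex:
  1: 6, 7, 9, 10
  2: 7, 8, 9, 10
  3: 6, 7, 9, 10
  4: 6, 7, 8
  5: 9, 10

Step 2: Greedily match left vertices, then look for augmenting paths:
  Match 1 -- 6
  Match 2 -- 7
  Match 3 -- 9
  Match 4 -- 8
  Match 5 -- 10
  No augmenting path remains.

Step 3: Verify this is maximum:
  Matching size 5 = min(|L|, |R|) = min(5, 5), which is an upper bound, so this matching is maximum.

Maximum matching: {(1,6), (2,7), (3,9), (4,8), (5,10)}
Size: 5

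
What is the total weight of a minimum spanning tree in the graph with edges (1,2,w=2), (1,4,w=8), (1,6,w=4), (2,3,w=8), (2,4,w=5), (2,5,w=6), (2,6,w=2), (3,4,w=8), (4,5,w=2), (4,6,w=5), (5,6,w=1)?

Apply Kruskal's algorithm (sort edges by weight, add if no cycle):

Sorted edges by weight:
  (5,6) w=1
  (1,2) w=2
  (2,6) w=2
  (4,5) w=2
  (1,6) w=4
  (2,4) w=5
  (4,6) w=5
  (2,5) w=6
  (1,4) w=8
  (2,3) w=8
  (3,4) w=8

Add edge (5,6) w=1 -- no cycle. Running total: 1
Add edge (1,2) w=2 -- no cycle. Running total: 3
Add edge (2,6) w=2 -- no cycle. Running total: 5
Add edge (4,5) w=2 -- no cycle. Running total: 7
Skip edge (1,6) w=4 -- would create cycle
Skip edge (2,4) w=5 -- would create cycle
Skip edge (4,6) w=5 -- would create cycle
Skip edge (2,5) w=6 -- would create cycle
Skip edge (1,4) w=8 -- would create cycle
Add edge (2,3) w=8 -- no cycle. Running total: 15

MST edges: (5,6,w=1), (1,2,w=2), (2,6,w=2), (4,5,w=2), (2,3,w=8)
Total MST weight: 1 + 2 + 2 + 2 + 8 = 15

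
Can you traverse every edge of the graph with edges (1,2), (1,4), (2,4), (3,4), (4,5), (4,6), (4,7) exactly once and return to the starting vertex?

Step 1: Find the degree of each vertex:
  deg(1) = 2
  deg(2) = 2
  deg(3) = 1
  deg(4) = 6
  deg(5) = 1
  deg(6) = 1
  deg(7) = 1

Step 2: Count vertices with odd degree:
  Odd-degree vertices: 3, 5, 6, 7 (4 total)

Step 3: Apply Euler's theorem:
  - Eulerian circuit exists iff graph is connected and all vertices have even degree
  - Eulerian path exists iff graph is connected and has 0 or 2 odd-degree vertices

Graph has 4 odd-degree vertices (need 0 or 2).
Neither Eulerian path nor Eulerian circuit exists.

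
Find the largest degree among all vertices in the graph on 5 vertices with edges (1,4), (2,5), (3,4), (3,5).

Step 1: Count edges incident to each vertex:
  deg(1) = 1 (neighbors: 4)
  deg(2) = 1 (neighbors: 5)
  deg(3) = 2 (neighbors: 4, 5)
  deg(4) = 2 (neighbors: 1, 3)
  deg(5) = 2 (neighbors: 2, 3)

Step 2: Find maximum:
  max(1, 1, 2, 2, 2) = 2 (vertex 3)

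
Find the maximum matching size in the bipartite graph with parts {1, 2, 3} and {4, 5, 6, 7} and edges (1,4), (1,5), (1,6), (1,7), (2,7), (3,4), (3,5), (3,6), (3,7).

Step 1: List the neighbors of each left vertex:
  1: 4, 5, 6, 7
  2: 7
  3: 4, 5, 6, 7

Step 2: Greedily match left vertices, then look for augmenting paths:
  Match 1 -- 4
  Match 2 -- 7
  Match 3 -- 5
  No augmenting path remains.

Step 3: Verify this is maximum:
  Matching size 3 = min(|L|, |R|) = min(3, 4), which is an upper bound, so this matching is maximum.

Maximum matching: {(1,4), (2,7), (3,5)}
Size: 3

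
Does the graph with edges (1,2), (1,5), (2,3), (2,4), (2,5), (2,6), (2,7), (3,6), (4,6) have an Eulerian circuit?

Step 1: Find the degree of each vertex:
  deg(1) = 2
  deg(2) = 6
  deg(3) = 2
  deg(4) = 2
  deg(5) = 2
  deg(6) = 3
  deg(7) = 1

Step 2: Count vertices with odd degree:
  Odd-degree vertices: 6, 7 (2 total)

Step 3: Apply Euler's theorem:
  - Eulerian circuit exists iff graph is connected and all vertices have even degree
  - Eulerian path exists iff graph is connected and has 0 or 2 odd-degree vertices

Graph is connected with exactly 2 odd-degree vertices (6, 7).
Eulerian path exists (starting and ending at the odd-degree vertices), but no Eulerian circuit.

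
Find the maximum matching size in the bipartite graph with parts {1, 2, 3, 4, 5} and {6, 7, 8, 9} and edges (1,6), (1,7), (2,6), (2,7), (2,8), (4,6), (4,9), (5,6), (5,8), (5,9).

Step 1: List the neighbors of each left vertex:
  1: 6, 7
  2: 6, 7, 8
  3: (none)
  4: 6, 9
  5: 6, 8, 9

Step 2: Greedily match left vertices, then look for augmenting paths:
  Match 1 -- 6
  Match 2 -- 7
  Match 4 -- 9
  Match 5 -- 8
  No augmenting path remains.

Step 3: Verify this is maximum:
  Matching size 4 = min(|L|, |R|) = min(5, 4), which is an upper bound, so this matching is maximum.

Maximum matching: {(1,6), (2,7), (4,9), (5,8)}
Size: 4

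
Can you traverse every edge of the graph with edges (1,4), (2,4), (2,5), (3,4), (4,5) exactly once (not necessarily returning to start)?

Step 1: Find the degree of each vertex:
  deg(1) = 1
  deg(2) = 2
  deg(3) = 1
  deg(4) = 4
  deg(5) = 2

Step 2: Count vertices with odd degree:
  Odd-degree vertices: 1, 3 (2 total)

Step 3: Apply Euler's theorem:
  - Eulerian circuit exists iff graph is connected and all vertices have even degree
  - Eulerian path exists iff graph is connected and has 0 or 2 odd-degree vertices

Graph is connected with exactly 2 odd-degree vertices (1, 3).
Eulerian path exists (starting and ending at the odd-degree vertices), but no Eulerian circuit.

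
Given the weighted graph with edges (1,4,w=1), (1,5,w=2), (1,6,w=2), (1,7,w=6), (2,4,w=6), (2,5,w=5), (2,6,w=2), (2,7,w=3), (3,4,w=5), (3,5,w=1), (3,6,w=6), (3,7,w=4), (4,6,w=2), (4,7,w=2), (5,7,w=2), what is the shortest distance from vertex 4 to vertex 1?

Step 1: Build adjacency list with weights:
  1: 4(w=1), 5(w=2), 6(w=2), 7(w=6)
  2: 4(w=6), 5(w=5), 6(w=2), 7(w=3)
  3: 4(w=5), 5(w=1), 6(w=6), 7(w=4)
  4: 1(w=1), 2(w=6), 3(w=5), 6(w=2), 7(w=2)
  5: 1(w=2), 2(w=5), 3(w=1), 7(w=2)
  6: 1(w=2), 2(w=2), 3(w=6), 4(w=2)
  7: 1(w=6), 2(w=3), 3(w=4), 4(w=2), 5(w=2)

Step 2: Apply Dijkstra's algorithm from vertex 4:
  Visit vertex 4 (distance=0)
    Update dist[1] = 1
    Update dist[2] = 6
    Update dist[3] = 5
    Update dist[6] = 2
    Update dist[7] = 2
  Visit vertex 1 (distance=1)
    Update dist[5] = 3

Step 3: Shortest path: 4 -> 1
Total weight: 1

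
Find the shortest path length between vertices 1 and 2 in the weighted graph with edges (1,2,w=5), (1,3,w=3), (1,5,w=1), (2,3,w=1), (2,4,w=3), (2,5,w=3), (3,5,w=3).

Step 1: Build adjacency list with weights:
  1: 2(w=5), 3(w=3), 5(w=1)
  2: 1(w=5), 3(w=1), 4(w=3), 5(w=3)
  3: 1(w=3), 2(w=1), 5(w=3)
  4: 2(w=3)
  5: 1(w=1), 2(w=3), 3(w=3)

Step 2: Apply Dijkstra's algorithm from vertex 1:
  Visit vertex 1 (distance=0)
    Update dist[2] = 5
    Update dist[3] = 3
    Update dist[5] = 1
  Visit vertex 5 (distance=1)
    Update dist[2] = 4
  Visit vertex 3 (distance=3)
  Visit vertex 2 (distance=4)
    Update dist[4] = 7

Step 3: Shortest path: 1 -> 5 -> 2
Total weight: 1 + 3 = 4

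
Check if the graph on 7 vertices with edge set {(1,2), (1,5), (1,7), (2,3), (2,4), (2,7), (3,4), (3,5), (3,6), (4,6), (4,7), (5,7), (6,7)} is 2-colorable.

Step 1: Attempt 2-coloring using BFS:
  Start at vertex 1, assign color 0
  Color vertex 2 with color 1 (neighbor of 1)
  Color vertex 5 with color 1 (neighbor of 1)
  Color vertex 7 with color 1 (neighbor of 1)
  Color vertex 3 with color 0 (neighbor of 2)
  Color vertex 4 with color 0 (neighbor of 2)

Step 2: Conflict found! Vertices 2 and 7 are adjacent but have the same color.
This means the graph contains an odd cycle.

The graph is NOT bipartite.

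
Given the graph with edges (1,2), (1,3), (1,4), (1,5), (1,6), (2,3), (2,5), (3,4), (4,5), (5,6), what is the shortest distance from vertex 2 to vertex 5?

Step 1: Build adjacency list:
  1: 2, 3, 4, 5, 6
  2: 1, 3, 5
  3: 1, 2, 4
  4: 1, 3, 5
  5: 1, 2, 4, 6
  6: 1, 5

Step 2: BFS from vertex 2 to find shortest path to 5:
  vertex 1 reached at distance 1
  vertex 3 reached at distance 1
  vertex 5 reached at distance 1

Step 3: Shortest path: 2 -> 5
Path length: 1 edge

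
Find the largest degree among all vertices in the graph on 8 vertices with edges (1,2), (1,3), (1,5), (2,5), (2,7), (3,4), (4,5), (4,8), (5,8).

Step 1: Count edges incident to each vertex:
  deg(1) = 3 (neighbors: 2, 3, 5)
  deg(2) = 3 (neighbors: 1, 5, 7)
  deg(3) = 2 (neighbors: 1, 4)
  deg(4) = 3 (neighbors: 3, 5, 8)
  deg(5) = 4 (neighbors: 1, 2, 4, 8)
  deg(6) = 0 (neighbors: none)
  deg(7) = 1 (neighbors: 2)
  deg(8) = 2 (neighbors: 4, 5)

Step 2: Find maximum:
  max(3, 3, 2, 3, 4, 0, 1, 2) = 4 (vertex 5)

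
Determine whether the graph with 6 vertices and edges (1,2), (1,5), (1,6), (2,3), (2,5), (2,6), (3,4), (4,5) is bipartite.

Step 1: Attempt 2-coloring using BFS:
  Start at vertex 1, assign color 0
  Color vertex 2 with color 1 (neighbor of 1)
  Color vertex 5 with color 1 (neighbor of 1)
  Color vertex 6 with color 1 (neighbor of 1)
  Color vertex 3 with color 0 (neighbor of 2)

Step 2: Conflict found! Vertices 2 and 5 are adjacent but have the same color.
This means the graph contains an odd cycle.

The graph is NOT bipartite.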